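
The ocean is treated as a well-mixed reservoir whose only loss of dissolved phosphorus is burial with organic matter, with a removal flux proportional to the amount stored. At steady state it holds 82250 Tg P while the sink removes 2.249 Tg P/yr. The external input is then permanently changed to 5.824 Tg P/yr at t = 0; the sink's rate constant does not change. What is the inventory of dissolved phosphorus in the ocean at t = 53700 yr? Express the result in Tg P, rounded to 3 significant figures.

183000 Tg P

Residence time τ = M₀/F₀ = 36570 yr. The eventual steady state is M_∞ = M₀·(F₁/F₀) = 82250 × 5.824/2.249 = 212990 Tg P.
The anomaly ΔM(t) = M(t) − M_∞ decays as ΔM₀·e^(−t/τ) with ΔM₀ = 82250 − 212990 = −130700 Tg P.
At t = 53700 yr, e^(−t/τ) = e^(−1.468) = 0.2303, so ΔM = −30110 Tg P and M = 212990 − 30110 = 182880 Tg P.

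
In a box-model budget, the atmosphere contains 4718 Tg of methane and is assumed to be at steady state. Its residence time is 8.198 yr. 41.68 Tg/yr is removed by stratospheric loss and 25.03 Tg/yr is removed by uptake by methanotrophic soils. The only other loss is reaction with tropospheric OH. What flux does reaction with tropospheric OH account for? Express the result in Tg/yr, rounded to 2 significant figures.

Total removal F = M/τ = 4718 / 8.198 = 575.5 Tg/yr.
Reaction with tropospheric OH = F − (41.68 + 25.03) = 575.5 − 66.71 = 508.8 Tg/yr.

510 Tg/yr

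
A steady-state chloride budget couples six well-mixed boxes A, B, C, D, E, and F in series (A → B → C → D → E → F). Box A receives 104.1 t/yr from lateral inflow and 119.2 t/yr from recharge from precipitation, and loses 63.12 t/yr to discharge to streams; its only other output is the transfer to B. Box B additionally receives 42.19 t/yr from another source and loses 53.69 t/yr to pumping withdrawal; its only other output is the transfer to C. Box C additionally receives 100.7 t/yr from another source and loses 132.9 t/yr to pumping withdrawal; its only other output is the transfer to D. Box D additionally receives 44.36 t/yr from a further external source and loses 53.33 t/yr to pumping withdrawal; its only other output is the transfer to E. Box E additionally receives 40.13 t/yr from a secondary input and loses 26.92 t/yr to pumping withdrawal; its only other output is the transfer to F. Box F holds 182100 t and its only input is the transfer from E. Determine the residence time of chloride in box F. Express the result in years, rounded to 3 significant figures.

1510 yr

Box A: F(A→B) = (104.1 + 119.2) − 63.12 = 160.18 t/yr.
Box B: F(B→C) = (160.18 + 42.19) − 53.69 = 148.68 t/yr.
Box C: F(C→D) = (148.68 + 100.7) − 132.9 = 116.48 t/yr.
Box D: F(D→E) = (116.48 + 44.36) − 53.33 = 107.51 t/yr.
Box E: F(E→F) = (107.51 + 40.13) − 26.92 = 120.72 t/yr.
Box F throughput = its input = 120.72 t/yr; τ = 182100 / 120.72 = 1508 yr.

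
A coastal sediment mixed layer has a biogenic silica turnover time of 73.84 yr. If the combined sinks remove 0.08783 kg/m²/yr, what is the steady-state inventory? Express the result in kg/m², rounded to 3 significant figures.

6.49 kg/m²

τ = M/F ⇒ M = τ × F = 73.84 × 0.08783 = 6.485 kg/m².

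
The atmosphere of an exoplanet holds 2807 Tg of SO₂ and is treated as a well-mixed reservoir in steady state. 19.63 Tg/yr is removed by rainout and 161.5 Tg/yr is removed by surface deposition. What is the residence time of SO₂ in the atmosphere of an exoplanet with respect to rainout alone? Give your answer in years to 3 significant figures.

143 yr

Residence time with respect to a single sink: τ = M / F_sink.
τ = 2807 / 19.63 = 143.0 yr.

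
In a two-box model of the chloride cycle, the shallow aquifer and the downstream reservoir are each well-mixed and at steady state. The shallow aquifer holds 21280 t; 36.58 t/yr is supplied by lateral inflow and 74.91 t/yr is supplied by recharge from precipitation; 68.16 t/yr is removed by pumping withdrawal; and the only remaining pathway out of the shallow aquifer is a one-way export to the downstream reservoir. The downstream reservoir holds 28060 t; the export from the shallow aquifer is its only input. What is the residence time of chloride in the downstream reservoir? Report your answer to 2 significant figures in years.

650 yr

Balance the shallow aquifer: ΣF_in = 36.58 + 74.91 = 111.49 t/yr.
Export to the downstream reservoir = ΣF_in − (68.16) = 43.330 t/yr.
At steady state the output of the downstream reservoir equals its input, 43.330 t/yr.
τ = M / F = 28060 / 43.330 = 647.6 yr.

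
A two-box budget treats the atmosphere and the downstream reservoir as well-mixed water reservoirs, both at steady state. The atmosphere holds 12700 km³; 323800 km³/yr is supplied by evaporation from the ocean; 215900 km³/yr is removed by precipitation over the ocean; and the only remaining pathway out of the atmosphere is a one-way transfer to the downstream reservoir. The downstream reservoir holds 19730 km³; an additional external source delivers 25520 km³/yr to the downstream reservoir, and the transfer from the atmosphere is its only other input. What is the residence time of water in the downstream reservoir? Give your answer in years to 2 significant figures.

0.15 yr

Balance the atmosphere: ΣF_in = 323800 km³/yr.
Transfer to the downstream reservoir = ΣF_in − (215900) = 107900 km³/yr.
Total input to the downstream reservoir = 107900 + 25520 = 133420 km³/yr; at steady state this equals its total output.
τ = M / F = 19730 / 133420 = 0.1479 yr.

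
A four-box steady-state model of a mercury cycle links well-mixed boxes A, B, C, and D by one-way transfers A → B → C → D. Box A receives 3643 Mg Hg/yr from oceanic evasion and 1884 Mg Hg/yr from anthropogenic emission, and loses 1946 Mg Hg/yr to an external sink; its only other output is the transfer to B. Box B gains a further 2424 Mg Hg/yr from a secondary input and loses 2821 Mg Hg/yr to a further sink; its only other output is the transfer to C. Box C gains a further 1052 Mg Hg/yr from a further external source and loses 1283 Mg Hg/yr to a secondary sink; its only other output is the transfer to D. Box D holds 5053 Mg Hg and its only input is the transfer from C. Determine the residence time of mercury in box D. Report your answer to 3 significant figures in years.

Box A: F(A→B) = (3643 + 1884) − 1946 = 3581.0 Mg Hg/yr.
Box B: F(B→C) = (3581.0 + 2424) − 2821 = 3184.0 Mg Hg/yr.
Box C: F(C→D) = (3184.0 + 1052) − 1283 = 2953.0 Mg Hg/yr.
Box D throughput = its input = 2953.0 Mg Hg/yr; τ = 5053 / 2953.0 = 1.711 yr.

1.71 yr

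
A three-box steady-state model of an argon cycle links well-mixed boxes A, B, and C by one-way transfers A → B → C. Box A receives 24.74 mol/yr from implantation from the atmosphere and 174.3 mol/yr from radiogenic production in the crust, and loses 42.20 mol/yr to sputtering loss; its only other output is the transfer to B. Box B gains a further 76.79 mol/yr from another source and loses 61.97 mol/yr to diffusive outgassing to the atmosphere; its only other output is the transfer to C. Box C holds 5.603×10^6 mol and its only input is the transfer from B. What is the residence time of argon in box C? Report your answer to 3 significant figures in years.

32600 yr

Box A: F(A→B) = (24.74 + 174.3) − 42.20 = 156.84 mol/yr.
Box B: F(B→C) = (156.84 + 76.79) − 61.97 = 171.66 mol/yr.
Box C throughput = its input = 171.66 mol/yr; τ = 5.603×10^6 / 171.66 = 32640 yr.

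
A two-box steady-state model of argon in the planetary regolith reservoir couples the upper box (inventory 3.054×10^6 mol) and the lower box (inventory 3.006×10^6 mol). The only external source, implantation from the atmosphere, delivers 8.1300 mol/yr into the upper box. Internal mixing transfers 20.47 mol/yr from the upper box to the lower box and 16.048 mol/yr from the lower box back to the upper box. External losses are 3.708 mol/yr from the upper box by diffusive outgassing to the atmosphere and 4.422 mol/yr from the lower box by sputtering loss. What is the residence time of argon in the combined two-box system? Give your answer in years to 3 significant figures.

745000 yr

Treat the two boxes together as one reservoir: the mixing fluxes between them are internal recycling, so τ = ΣM / Σ(external losses).
M_total = 3.054×10^6 + 3.006×10^6 = 6.0600×10^6 mol.
ΣF_external_out = 3.708 + 4.422 = 8.1300 mol/yr.
τ = M_total / ΣF_ext = 6.0600×10^6 / 8.1300 = 745400 yr.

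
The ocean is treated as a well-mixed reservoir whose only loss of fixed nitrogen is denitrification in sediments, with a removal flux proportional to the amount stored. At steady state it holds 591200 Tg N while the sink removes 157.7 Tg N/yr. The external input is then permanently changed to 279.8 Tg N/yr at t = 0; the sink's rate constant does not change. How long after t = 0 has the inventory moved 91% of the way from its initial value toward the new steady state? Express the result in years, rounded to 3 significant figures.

9030 yr

τ = M₀/F₀ = 591200/157.7 = 3749 yr.
The remaining gap fraction is e^(−t/τ); 91% covered ⇒ e^(−t/τ) = 0.0900.
t = −τ ln(0.0900) = 3749 × 2.408 = 9027 yr.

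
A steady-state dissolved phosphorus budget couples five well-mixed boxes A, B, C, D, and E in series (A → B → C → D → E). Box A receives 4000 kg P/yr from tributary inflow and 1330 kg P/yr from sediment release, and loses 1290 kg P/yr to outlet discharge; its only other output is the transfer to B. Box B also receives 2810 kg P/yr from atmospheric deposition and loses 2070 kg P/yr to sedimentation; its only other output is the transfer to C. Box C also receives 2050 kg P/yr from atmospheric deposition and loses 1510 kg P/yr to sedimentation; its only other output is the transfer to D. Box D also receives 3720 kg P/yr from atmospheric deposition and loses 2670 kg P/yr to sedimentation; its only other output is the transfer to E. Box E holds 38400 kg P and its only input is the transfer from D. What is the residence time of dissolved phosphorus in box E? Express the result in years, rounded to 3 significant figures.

Box A: F(A→B) = (4000 + 1330) − 1290 = 4040.0 kg P/yr.
Box B: F(B→C) = (4040.0 + 2810) − 2070 = 4780.0 kg P/yr.
Box C: F(C→D) = (4780.0 + 2050) − 1510 = 5320.0 kg P/yr.
Box D: F(D→E) = (5320.0 + 3720) − 2670 = 6370.0 kg P/yr.
Box E throughput = its input = 6370.0 kg P/yr; τ = 38400 / 6370.0 = 6.028 yr.

6.03 yr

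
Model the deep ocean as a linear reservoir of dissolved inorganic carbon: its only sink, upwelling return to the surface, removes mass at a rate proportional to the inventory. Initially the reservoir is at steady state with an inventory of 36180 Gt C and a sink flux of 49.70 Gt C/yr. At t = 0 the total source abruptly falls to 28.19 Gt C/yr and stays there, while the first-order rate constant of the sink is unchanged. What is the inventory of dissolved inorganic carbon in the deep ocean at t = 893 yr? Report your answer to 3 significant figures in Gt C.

Residence time τ = M₀/F₀ = 728.0 yr. The eventual steady state is M_∞ = M₀·(F₁/F₀) = 36180 × 28.19/49.70 = 20521 Gt C.
The anomaly ΔM(t) = M(t) − M_∞ decays as ΔM₀·e^(−t/τ) with ΔM₀ = 36180 − 20521 = 15660 Gt C.
At t = 893 yr, e^(−t/τ) = e^(−1.227) = 0.2933, so ΔM = 4592 Gt C and M = 20521 + 4592 = 25113 Gt C.

25100 Gt C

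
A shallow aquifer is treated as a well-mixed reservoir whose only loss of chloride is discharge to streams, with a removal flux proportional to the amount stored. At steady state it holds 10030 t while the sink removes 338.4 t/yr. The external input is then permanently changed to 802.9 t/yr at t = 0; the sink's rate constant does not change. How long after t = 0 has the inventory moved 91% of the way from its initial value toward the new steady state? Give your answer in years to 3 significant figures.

71.4 yr

τ = M₀/F₀ = 10030/338.4 = 29.64 yr.
The remaining gap fraction is e^(−t/τ); 91% covered ⇒ e^(−t/τ) = 0.0900.
t = −τ ln(0.0900) = 29.64 × 2.408 = 71.37 yr.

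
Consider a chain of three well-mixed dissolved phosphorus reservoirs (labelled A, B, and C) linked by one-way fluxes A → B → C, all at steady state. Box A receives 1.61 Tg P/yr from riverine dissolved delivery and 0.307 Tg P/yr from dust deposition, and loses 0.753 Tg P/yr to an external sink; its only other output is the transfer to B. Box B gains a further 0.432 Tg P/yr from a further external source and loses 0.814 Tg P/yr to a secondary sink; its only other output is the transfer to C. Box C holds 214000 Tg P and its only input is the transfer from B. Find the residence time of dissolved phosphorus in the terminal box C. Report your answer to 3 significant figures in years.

Box A: F(A→B) = (1.61 + 0.307) − 0.753 = 1.1640 Tg P/yr.
Box B: F(B→C) = (1.1640 + 0.432) − 0.814 = 0.78200 Tg P/yr.
Box C throughput = its input = 0.78200 Tg P/yr; τ = 214000 / 0.78200 = 273700 yr.

274000 yr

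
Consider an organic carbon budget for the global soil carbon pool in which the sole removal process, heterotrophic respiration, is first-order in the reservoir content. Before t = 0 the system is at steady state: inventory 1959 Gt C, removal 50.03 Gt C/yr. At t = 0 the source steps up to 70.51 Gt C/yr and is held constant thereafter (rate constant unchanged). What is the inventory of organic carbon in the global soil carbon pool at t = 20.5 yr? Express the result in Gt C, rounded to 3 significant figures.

2290 Gt C

τ = M₀/F₀ = 1959/50.03 = 39.16 yr; rate constant k = 1/τ.
New steady state M_∞ = F₁/k = F₁·τ = 70.51 × 39.16 = 2760.9 Gt C.
M(t) = M_∞ + (M₀ − M_∞)·e^(−t/τ); t/τ = 20.5/39.16 = 0.5235, so e^(−t/τ) = 0.5924.
M(t) = 2760.9 − 801.9 × 0.5924 = 2285.8 Gt C.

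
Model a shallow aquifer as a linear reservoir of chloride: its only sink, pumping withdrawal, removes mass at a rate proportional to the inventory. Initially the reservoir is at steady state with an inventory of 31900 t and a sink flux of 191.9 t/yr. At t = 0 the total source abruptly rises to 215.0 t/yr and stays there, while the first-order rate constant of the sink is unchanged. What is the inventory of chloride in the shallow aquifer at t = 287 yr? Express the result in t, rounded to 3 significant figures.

35100 t

τ = M₀/F₀ = 31900/191.9 = 166.2 yr; rate constant k = 1/τ.
New steady state M_∞ = F₁/k = F₁·τ = 215.0 × 166.2 = 35740 t.
M(t) = M_∞ + (M₀ − M_∞)·e^(−t/τ); t/τ = 287/166.2 = 1.726, so e^(−t/τ) = 0.1779.
M(t) = 35740 − 3840 × 0.1779 = 35057 t.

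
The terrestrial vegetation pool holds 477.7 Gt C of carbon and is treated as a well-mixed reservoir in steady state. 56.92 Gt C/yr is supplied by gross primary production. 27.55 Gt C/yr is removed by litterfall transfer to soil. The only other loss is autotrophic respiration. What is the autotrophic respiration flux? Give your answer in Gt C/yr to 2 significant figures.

29 Gt C/yr

At steady state ΣF_in = ΣF_out.
ΣF_in = 56.920 Gt C/yr.
Autotrophic respiration flux = ΣF_in − (27.55) = 56.920 − 27.55 = 29.37 Gt C/yr.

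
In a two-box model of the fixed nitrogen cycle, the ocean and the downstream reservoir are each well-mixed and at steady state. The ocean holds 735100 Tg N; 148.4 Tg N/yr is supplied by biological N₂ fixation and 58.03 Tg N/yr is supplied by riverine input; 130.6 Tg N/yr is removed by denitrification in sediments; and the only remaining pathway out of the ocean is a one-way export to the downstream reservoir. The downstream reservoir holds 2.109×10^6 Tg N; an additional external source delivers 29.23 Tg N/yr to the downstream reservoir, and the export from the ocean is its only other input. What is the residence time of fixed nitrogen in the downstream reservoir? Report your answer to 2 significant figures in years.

20000 yr

Balance the ocean: ΣF_in = 148.4 + 58.03 = 206.43 Tg N/yr.
Export to the downstream reservoir = ΣF_in − (130.6) = 75.830 Tg N/yr.
Total input to the downstream reservoir = 75.830 + 29.23 = 105.06 Tg N/yr; at steady state this equals its total output.
τ = M / F = 2.109×10^6 / 105.06 = 20070 yr.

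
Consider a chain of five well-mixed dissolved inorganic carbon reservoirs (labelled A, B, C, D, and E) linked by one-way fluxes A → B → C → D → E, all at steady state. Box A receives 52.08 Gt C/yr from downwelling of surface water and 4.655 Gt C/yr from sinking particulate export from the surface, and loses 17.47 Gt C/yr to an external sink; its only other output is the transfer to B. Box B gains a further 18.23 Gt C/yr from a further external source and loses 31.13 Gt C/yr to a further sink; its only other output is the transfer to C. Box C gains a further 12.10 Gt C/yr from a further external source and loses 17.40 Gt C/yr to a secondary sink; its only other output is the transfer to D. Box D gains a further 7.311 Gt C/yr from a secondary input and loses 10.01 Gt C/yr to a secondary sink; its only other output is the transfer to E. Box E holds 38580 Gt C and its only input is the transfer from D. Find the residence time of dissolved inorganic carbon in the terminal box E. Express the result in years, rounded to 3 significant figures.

Box A: F(A→B) = (52.08 + 4.655) − 17.47 = 39.265 Gt C/yr.
Box B: F(B→C) = (39.265 + 18.23) − 31.13 = 26.365 Gt C/yr.
Box C: F(C→D) = (26.365 + 12.10) − 17.40 = 21.065 Gt C/yr.
Box D: F(D→E) = (21.065 + 7.311) − 10.01 = 18.366 Gt C/yr.
Box E throughput = its input = 18.366 Gt C/yr; τ = 38580 / 18.366 = 2101 yr.

2100 yr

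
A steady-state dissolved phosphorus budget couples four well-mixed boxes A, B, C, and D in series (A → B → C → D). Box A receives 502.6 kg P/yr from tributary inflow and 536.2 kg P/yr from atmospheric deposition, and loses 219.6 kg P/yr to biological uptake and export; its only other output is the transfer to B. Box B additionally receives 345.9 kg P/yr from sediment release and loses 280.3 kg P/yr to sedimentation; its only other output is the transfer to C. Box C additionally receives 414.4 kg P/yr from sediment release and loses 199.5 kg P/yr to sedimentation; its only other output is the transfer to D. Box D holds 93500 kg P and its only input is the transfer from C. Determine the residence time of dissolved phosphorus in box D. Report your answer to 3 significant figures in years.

Box A: F(A→B) = (502.6 + 536.2) − 219.6 = 819.20 kg P/yr.
Box B: F(B→C) = (819.20 + 345.9) − 280.3 = 884.80 kg P/yr.
Box C: F(C→D) = (884.80 + 414.4) − 199.5 = 1099.7 kg P/yr.
Box D throughput = its input = 1099.7 kg P/yr; τ = 93500 / 1099.7 = 85.02 yr.

85.0 yr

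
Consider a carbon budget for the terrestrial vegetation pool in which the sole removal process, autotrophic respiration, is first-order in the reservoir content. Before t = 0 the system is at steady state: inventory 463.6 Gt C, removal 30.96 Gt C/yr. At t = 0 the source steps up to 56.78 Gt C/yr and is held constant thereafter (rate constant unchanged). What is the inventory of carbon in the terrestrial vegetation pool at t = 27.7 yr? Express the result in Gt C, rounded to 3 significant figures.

789 Gt C

τ = M₀/F₀ = 463.6/30.96 = 14.97 yr; rate constant k = 1/τ.
New steady state M_∞ = F₁/k = F₁·τ = 56.78 × 14.97 = 850.23 Gt C.
M(t) = M_∞ + (M₀ − M_∞)·e^(−t/τ); t/τ = 27.7/14.97 = 1.850, so e^(−t/τ) = 0.1573.
M(t) = 850.23 − 386.6 × 0.1573 = 789.43 Gt C.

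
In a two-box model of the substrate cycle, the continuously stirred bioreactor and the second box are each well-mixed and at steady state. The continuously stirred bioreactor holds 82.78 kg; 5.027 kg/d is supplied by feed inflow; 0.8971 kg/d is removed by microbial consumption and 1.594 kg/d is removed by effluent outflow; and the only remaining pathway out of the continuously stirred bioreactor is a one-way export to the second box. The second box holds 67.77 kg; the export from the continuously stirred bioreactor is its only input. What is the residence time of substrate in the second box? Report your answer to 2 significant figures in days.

Balance the continuously stirred bioreactor: ΣF_in = 5.0270 kg/d.
Export to the second box = ΣF_in − (0.8971 + 1.594) = 2.5359 kg/d.
At steady state the output of the second box equals its input, 2.5359 kg/d.
τ = M / F = 67.77 / 2.5359 = 26.72 d.

27 d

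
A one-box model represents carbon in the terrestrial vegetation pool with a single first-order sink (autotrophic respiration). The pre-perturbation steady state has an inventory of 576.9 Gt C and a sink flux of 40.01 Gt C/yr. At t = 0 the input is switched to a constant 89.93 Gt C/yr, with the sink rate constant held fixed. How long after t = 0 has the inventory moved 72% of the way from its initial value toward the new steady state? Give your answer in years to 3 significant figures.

18.4 yr

τ = M₀/F₀ = 576.9/40.01 = 14.42 yr.
The remaining gap fraction is e^(−t/τ); 72% covered ⇒ e^(−t/τ) = 0.280.
t = −τ ln(0.280) = 14.42 × 1.273 = 18.35 yr.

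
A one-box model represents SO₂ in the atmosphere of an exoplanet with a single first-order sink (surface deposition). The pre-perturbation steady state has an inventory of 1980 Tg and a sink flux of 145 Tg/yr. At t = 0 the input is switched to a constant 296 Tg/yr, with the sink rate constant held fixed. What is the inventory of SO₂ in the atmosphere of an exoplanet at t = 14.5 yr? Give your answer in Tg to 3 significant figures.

3330 Tg

The sink rate constant is k = F₀/M₀ = 145/1980 = 0.07323 yr⁻¹.
Solving dM/dt = F₁ − kM with M(0) = M₀ gives M(t) = F₁/k + (M₀ − F₁/k)·e^(−kt).
F₁/k = 296/0.07323 = 4041.9 Tg; kt = 0.07323 × 14.5 = 1.062, e^(−kt) = 0.3458.
M(14.5) = 4041.9 + (1980 − 4041.9) × 0.3458 = 4041.9 − 713.0 = 3328.9 Tg.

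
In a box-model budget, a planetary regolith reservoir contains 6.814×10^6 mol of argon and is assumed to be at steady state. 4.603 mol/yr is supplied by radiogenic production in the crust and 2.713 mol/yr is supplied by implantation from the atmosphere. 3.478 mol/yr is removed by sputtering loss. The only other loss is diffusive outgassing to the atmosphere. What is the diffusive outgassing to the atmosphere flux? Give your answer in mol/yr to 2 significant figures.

At steady state ΣF_in = ΣF_out.
ΣF_in = 4.603 + 2.713 = 7.3160 mol/yr.
Diffusive outgassing to the atmosphere flux = ΣF_in − (3.478) = 7.3160 − 3.478 = 3.838 mol/yr.

3.8 mol/yr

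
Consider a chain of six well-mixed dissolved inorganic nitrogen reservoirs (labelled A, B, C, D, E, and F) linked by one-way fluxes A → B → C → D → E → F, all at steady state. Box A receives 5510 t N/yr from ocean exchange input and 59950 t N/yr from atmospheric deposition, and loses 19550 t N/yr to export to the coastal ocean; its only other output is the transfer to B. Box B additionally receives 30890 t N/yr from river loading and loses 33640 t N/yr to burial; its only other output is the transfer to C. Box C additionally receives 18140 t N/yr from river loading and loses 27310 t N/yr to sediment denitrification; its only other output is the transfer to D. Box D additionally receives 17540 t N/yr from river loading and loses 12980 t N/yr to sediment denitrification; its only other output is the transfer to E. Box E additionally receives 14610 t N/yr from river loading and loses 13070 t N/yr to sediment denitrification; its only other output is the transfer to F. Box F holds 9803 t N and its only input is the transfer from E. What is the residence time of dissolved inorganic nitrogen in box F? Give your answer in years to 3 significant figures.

Box A: F(A→B) = (5510 + 59950) − 19550 = 45910 t N/yr.
Box B: F(B→C) = (45910 + 30890) − 33640 = 43160 t N/yr.
Box C: F(C→D) = (43160 + 18140) − 27310 = 33990 t N/yr.
Box D: F(D→E) = (33990 + 17540) − 12980 = 38550 t N/yr.
Box E: F(E→F) = (38550 + 14610) − 13070 = 40090 t N/yr.
Box F throughput = its input = 40090 t N/yr; τ = 9803 / 40090 = 0.2445 yr.

0.245 yr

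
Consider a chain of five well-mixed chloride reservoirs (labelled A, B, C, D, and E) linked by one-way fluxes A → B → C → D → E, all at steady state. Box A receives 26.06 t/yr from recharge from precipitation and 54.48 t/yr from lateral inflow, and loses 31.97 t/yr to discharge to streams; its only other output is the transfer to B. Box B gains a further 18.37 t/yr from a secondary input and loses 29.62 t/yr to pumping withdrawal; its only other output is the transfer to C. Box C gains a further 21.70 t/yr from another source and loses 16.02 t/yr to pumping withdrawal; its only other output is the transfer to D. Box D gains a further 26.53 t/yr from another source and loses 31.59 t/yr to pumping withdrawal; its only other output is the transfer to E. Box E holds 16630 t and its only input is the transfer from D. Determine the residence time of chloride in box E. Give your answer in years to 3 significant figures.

Box A: F(A→B) = (26.06 + 54.48) − 31.97 = 48.570 t/yr.
Box B: F(B→C) = (48.570 + 18.37) − 29.62 = 37.320 t/yr.
Box C: F(C→D) = (37.320 + 21.70) − 16.02 = 43.000 t/yr.
Box D: F(D→E) = (43.000 + 26.53) − 31.59 = 37.940 t/yr.
Box E throughput = its input = 37.940 t/yr; τ = 16630 / 37.940 = 438.3 yr.

438 yr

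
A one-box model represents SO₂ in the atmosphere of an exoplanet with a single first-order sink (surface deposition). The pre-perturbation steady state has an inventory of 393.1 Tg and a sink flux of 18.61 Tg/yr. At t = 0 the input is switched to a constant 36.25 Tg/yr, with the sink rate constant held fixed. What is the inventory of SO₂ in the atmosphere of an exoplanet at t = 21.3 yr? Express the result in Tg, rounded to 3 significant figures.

630 Tg

The sink rate constant is k = F₀/M₀ = 18.61/393.1 = 0.04734 yr⁻¹.
Solving dM/dt = F₁ − kM with M(0) = M₀ gives M(t) = F₁/k + (M₀ − F₁/k)·e^(−kt).
F₁/k = 36.25/0.04734 = 765.71 Tg; kt = 0.04734 × 21.3 = 1.008, e^(−kt) = 0.3648.
M(21.3) = 765.71 + (393.1 − 765.71) × 0.3648 = 765.71 − 135.9 = 629.78 Tg.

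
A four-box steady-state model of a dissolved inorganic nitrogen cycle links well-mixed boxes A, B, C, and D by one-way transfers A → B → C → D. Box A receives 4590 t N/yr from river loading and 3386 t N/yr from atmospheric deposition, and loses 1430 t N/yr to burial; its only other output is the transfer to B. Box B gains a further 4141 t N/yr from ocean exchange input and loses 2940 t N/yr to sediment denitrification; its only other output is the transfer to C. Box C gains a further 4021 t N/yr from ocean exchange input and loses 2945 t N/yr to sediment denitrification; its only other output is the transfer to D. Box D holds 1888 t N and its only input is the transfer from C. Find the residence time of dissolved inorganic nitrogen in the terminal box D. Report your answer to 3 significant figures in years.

Box A: F(A→B) = (4590 + 3386) − 1430 = 6546.0 t N/yr.
Box B: F(B→C) = (6546.0 + 4141) − 2940 = 7747.0 t N/yr.
Box C: F(C→D) = (7747.0 + 4021) − 2945 = 8823.0 t N/yr.
Box D throughput = its input = 8823.0 t N/yr; τ = 1888 / 8823.0 = 0.2140 yr.

0.214 yr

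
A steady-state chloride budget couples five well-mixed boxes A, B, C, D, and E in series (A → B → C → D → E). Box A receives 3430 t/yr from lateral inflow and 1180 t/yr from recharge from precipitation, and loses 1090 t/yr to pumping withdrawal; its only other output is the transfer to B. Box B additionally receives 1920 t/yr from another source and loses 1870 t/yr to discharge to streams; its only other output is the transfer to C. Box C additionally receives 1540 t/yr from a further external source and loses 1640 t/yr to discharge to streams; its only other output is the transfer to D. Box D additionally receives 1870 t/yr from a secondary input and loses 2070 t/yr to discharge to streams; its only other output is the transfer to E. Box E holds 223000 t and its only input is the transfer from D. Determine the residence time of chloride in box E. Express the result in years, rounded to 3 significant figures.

Box A: F(A→B) = (3430 + 1180) − 1090 = 3520.0 t/yr.
Box B: F(B→C) = (3520.0 + 1920) − 1870 = 3570.0 t/yr.
Box C: F(C→D) = (3570.0 + 1540) − 1640 = 3470.0 t/yr.
Box D: F(D→E) = (3470.0 + 1870) − 2070 = 3270.0 t/yr.
Box E throughput = its input = 3270.0 t/yr; τ = 223000 / 3270.0 = 68.20 yr.

68.2 yr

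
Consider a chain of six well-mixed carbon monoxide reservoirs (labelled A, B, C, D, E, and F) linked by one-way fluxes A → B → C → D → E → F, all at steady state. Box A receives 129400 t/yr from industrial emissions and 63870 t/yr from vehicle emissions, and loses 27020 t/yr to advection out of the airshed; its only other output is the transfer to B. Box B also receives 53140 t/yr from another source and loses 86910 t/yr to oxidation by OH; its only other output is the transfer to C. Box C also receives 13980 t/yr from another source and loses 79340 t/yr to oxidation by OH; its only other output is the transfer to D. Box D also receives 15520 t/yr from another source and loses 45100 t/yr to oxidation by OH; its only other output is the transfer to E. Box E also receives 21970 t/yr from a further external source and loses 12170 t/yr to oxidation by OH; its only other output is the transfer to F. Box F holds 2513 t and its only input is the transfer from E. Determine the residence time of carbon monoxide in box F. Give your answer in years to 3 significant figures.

Box A: F(A→B) = (129400 + 63870) − 27020 = 166250 t/yr.
Box B: F(B→C) = (166250 + 53140) − 86910 = 132480 t/yr.
Box C: F(C→D) = (132480 + 13980) − 79340 = 67120 t/yr.
Box D: F(D→E) = (67120 + 15520) − 45100 = 37540 t/yr.
Box E: F(E→F) = (37540 + 21970) − 12170 = 47340 t/yr.
Box F throughput = its input = 47340 t/yr; τ = 2513 / 47340 = 0.05308 yr.

0.0531 yr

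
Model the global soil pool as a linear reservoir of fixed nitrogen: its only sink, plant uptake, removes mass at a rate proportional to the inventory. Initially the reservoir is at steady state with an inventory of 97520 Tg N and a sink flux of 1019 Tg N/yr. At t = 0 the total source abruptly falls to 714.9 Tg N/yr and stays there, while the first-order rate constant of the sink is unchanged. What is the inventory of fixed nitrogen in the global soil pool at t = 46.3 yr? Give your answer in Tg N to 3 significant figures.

86400 Tg N

The sink rate constant is k = F₀/M₀ = 1019/97520 = 0.01045 yr⁻¹.
Solving dM/dt = F₁ − kM with M(0) = M₀ gives M(t) = F₁/k + (M₀ − F₁/k)·e^(−kt).
F₁/k = 714.9/0.01045 = 68417 Tg N; kt = 0.01045 × 46.3 = 0.4838, e^(−kt) = 0.6164.
M(46.3) = 68417 + (97520 − 68417) × 0.6164 = 68417 + 17940 = 86357 Tg N.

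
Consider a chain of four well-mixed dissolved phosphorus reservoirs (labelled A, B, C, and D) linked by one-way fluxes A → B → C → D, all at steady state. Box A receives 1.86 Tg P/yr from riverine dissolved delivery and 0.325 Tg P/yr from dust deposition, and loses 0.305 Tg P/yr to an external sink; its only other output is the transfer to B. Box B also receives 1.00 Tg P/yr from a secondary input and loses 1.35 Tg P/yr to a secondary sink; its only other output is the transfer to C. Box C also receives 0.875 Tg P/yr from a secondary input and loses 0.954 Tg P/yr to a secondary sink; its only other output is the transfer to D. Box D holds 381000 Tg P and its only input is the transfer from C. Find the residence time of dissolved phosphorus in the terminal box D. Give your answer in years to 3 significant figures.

263000 yr

Box A: F(A→B) = (1.86 + 0.325) − 0.305 = 1.8800 Tg P/yr.
Box B: F(B→C) = (1.8800 + 1.00) − 1.35 = 1.5300 Tg P/yr.
Box C: F(C→D) = (1.5300 + 0.875) − 0.954 = 1.4510 Tg P/yr.
Box D throughput = its input = 1.4510 Tg P/yr; τ = 381000 / 1.4510 = 262600 yr.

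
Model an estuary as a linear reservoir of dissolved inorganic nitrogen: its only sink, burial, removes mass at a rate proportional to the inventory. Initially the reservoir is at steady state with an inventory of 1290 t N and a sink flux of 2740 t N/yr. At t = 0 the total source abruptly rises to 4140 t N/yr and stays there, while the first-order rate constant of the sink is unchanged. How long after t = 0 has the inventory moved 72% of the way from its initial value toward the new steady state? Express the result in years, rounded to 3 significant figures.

0.599 yr

τ = M₀/F₀ = 1290/2740 = 0.4708 yr.
The remaining gap fraction is e^(−t/τ); 72% covered ⇒ e^(−t/τ) = 0.280.
t = −τ ln(0.280) = 0.4708 × 1.273 = 0.5993 yr.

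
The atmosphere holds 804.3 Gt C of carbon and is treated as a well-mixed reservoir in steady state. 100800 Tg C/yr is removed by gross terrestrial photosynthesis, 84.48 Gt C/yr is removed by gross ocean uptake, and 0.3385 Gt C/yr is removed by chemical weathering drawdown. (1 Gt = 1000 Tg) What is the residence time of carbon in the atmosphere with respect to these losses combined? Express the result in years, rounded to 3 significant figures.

Convert the gross terrestrial photosynthesis flux: 100800 Tg C/yr = 100.8 Gt C/yr.
Total removal = 100.8 + 84.48 + 0.3385 = 185.62 Gt C/yr.
τ = M / ΣF_out = 804.3 / 185.62 = 4.333 yr.

4.33 yr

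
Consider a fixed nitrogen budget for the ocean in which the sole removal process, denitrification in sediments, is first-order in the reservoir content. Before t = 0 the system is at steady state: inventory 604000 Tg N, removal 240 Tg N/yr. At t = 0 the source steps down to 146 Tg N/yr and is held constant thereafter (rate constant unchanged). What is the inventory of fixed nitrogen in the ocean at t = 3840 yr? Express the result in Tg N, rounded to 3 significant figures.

419000 Tg N

Residence time τ = M₀/F₀ = 2517 yr. The eventual steady state is M_∞ = M₀·(F₁/F₀) = 604000 × 146/240 = 367430 Tg N.
The anomaly ΔM(t) = M(t) − M_∞ decays as ΔM₀·e^(−t/τ) with ΔM₀ = 604000 − 367430 = 236600 Tg N.
At t = 3840 yr, e^(−t/τ) = e^(−1.526) = 0.2174, so ΔM = 51440 Tg N and M = 367430 + 51440 = 418870 Tg N.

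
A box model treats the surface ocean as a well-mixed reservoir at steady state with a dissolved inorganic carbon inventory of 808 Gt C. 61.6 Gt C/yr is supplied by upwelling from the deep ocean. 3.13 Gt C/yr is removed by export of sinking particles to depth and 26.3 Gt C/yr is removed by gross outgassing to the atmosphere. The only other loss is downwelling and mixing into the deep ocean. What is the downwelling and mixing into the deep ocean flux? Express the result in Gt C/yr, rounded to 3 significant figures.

32.2 Gt C/yr

At steady state ΣF_in = ΣF_out.
ΣF_in = 61.600 Gt C/yr.
Downwelling and mixing into the deep ocean flux = ΣF_in − (3.13 + 26.3) = 61.600 − 29.43 = 32.17 Gt C/yr.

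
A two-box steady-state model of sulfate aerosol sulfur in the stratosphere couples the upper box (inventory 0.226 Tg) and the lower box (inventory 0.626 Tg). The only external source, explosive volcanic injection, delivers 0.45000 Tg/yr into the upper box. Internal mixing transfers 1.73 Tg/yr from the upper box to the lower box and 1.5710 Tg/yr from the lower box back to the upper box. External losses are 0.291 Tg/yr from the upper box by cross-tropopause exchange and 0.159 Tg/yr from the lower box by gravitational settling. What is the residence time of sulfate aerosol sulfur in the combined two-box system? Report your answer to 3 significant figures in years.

1.89 yr

Residence time in the combined system uses the total inventory and the total *external* removal — internal exchanges between the two boxes cancel.
M_total = 0.226 + 0.626 = 0.85200 Tg.
ΣF_external_out = 0.291 + 0.159 = 0.45000 Tg/yr.
τ = M_total / ΣF_ext = 0.85200 / 0.45000 = 1.893 yr.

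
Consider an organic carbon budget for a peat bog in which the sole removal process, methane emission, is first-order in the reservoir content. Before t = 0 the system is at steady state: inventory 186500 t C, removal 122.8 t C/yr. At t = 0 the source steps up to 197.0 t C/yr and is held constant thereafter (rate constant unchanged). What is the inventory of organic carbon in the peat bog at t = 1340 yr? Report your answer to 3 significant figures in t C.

The sink rate constant is k = F₀/M₀ = 122.8/186500 = 0.0006584 yr⁻¹.
Solving dM/dt = F₁ − kM with M(0) = M₀ gives M(t) = F₁/k + (M₀ − F₁/k)·e^(−kt).
F₁/k = 197.0/0.0006584 = 299190 t C; kt = 0.0006584 × 1340 = 0.8823, e^(−kt) = 0.4138.
M(1340) = 299190 + (186500 − 299190) × 0.4138 = 299190 − 46630 = 252560 t C.

253000 t C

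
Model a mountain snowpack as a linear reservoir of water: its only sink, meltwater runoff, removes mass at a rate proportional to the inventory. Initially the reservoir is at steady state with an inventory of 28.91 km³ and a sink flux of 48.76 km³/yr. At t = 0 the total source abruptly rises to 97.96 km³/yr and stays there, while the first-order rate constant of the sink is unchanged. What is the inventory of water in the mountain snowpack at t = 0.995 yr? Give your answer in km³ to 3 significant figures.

52.6 km³

Residence time τ = M₀/F₀ = 0.5929 yr. The eventual steady state is M_∞ = M₀·(F₁/F₀) = 28.91 × 97.96/48.76 = 58.081 km³.
The anomaly ΔM(t) = M(t) − M_∞ decays as ΔM₀·e^(−t/τ) with ΔM₀ = 28.91 − 58.081 = −29.17 km³.
At t = 0.995 yr, e^(−t/τ) = e^(−1.678) = 0.1867, so ΔM = −5.447 km³ and M = 58.081 − 5.447 = 52.634 km³.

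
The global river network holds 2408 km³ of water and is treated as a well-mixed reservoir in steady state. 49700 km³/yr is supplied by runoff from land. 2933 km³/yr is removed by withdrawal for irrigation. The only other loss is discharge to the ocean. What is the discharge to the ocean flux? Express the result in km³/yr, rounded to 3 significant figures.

At steady state ΣF_in = ΣF_out.
ΣF_in = 49700 km³/yr.
Discharge to the ocean flux = ΣF_in − (2933) = 49700 − 2933 = 46770 km³/yr.

46800 km³/yr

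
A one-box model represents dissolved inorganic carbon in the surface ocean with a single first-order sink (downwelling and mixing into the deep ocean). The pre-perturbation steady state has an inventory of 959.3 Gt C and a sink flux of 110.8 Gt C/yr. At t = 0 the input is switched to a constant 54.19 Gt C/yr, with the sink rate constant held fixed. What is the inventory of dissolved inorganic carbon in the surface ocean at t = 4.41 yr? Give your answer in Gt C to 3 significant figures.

The sink rate constant is k = F₀/M₀ = 110.8/959.3 = 0.1155 yr⁻¹.
Solving dM/dt = F₁ − kM with M(0) = M₀ gives M(t) = F₁/k + (M₀ − F₁/k)·e^(−kt).
F₁/k = 54.19/0.1155 = 469.17 Gt C; kt = 0.1155 × 4.41 = 0.5094, e^(−kt) = 0.6009.
M(4.41) = 469.17 + (959.3 − 469.17) × 0.6009 = 469.17 + 294.5 = 763.68 Gt C.

764 Gt C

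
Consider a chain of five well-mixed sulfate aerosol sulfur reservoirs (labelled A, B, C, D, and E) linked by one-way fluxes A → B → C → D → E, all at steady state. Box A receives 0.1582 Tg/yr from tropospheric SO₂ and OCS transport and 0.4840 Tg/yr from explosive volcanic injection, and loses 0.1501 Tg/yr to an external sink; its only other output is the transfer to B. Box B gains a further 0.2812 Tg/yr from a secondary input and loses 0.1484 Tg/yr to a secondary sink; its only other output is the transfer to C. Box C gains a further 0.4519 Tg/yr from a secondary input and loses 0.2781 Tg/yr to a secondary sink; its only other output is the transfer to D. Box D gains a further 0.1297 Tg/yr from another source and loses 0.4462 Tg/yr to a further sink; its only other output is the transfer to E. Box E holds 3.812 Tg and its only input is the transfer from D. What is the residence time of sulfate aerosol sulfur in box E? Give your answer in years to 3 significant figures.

Box A: F(A→B) = (0.1582 + 0.4840) − 0.1501 = 0.49210 Tg/yr.
Box B: F(B→C) = (0.49210 + 0.2812) − 0.1484 = 0.62490 Tg/yr.
Box C: F(C→D) = (0.62490 + 0.4519) − 0.2781 = 0.79870 Tg/yr.
Box D: F(D→E) = (0.79870 + 0.1297) − 0.4462 = 0.48220 Tg/yr.
Box E throughput = its input = 0.48220 Tg/yr; τ = 3.812 / 0.48220 = 7.905 yr.

7.91 yr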